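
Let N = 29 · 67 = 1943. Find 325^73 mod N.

1492

Mod 29: 325 ≡ 6; by Fermat, exponent reduces to 73 mod 28 = 17; 6^17 ≡ 13 (mod 29).
Mod 67: 325 ≡ 57; by Fermat, exponent reduces to 73 mod 66 = 7; 57^7 ≡ 18 (mod 67).
Combine by CRT: x ≡ 13 (mod 29), x ≡ 18 (mod 67) ⇒ x ≡ 1492 (mod 1943).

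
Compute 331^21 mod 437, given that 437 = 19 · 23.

18

Mod 19: 331 ≡ 8; by Fermat, exponent reduces to 21 mod 18 = 3; 8^3 ≡ 18 (mod 19).
Mod 23: 331 ≡ 9; 9^21 ≡ 18 (mod 23).
Combine by CRT: x ≡ 18 (mod 19), x ≡ 18 (mod 23) ⇒ x ≡ 18 (mod 437).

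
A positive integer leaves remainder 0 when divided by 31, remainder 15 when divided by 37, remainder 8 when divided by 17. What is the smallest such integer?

8525

Combine the congruences pairwise.
From k ≡ 0 (mod 31) write k = 0 + 31t. Substituting into k ≡ 15 (mod 37) gives 31t ≡ 15 (mod 37), and since 31⁻¹ ≡ 6 (mod 37), t ≡ 16. Hence k ≡ 0 + 31·16 = 496 (mod 1147).
From k ≡ 496 (mod 1147) write k = 496 + 1147t. Substituting into k ≡ 8 (mod 17) gives 1147t ≡ 5 (mod 17), and since 8⁻¹ ≡ 15 (mod 17), t ≡ 7. Hence k ≡ 496 + 1147·7 = 8525 (mod 19499).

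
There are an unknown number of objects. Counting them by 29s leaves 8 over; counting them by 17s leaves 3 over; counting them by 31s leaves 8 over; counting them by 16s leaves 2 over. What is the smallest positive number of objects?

55746

The moduli are pairwise coprime; M = 29·17·31·16 = 244528.
M/29 = 8432; 8432 ≡ 22 (mod 29); 22·4 ≡ 1, so inverse 4.
M/17 = 14384; 14384 ≡ 2 (mod 17); 2·9 ≡ 1, so inverse 9.
M/31 = 7888; 7888 ≡ 14 (mod 31); 14·20 ≡ 1, so inverse 20.
M/16 = 15283; 15283 ≡ 3 (mod 16); 3·11 ≡ 1, so inverse 11.
N ≡ 8·8432·4 + 3·14384·9 + 8·7888·20 + 2·15283·11 = 2256498.
2256498 mod 244528 = 55746.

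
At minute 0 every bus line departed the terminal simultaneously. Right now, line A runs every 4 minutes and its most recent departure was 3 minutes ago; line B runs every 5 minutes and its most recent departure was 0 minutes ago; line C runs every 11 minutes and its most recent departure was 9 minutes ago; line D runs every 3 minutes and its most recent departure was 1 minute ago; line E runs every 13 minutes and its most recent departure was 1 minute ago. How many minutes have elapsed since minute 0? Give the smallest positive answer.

4915

From t ≡ 3 (mod 4) write t = 3 + 4s. Substituting into t ≡ 0 (mod 5) gives 4s ≡ 2 (mod 5), and since 4⁻¹ ≡ 4 (mod 5), s ≡ 3. Hence t ≡ 3 + 4·3 = 15 (mod 20).
From t ≡ 15 (mod 20) write t = 15 + 20s. Substituting into t ≡ 9 (mod 11) gives 20s ≡ 5 (mod 11), and since 9⁻¹ ≡ 5 (mod 11), s ≡ 3. Hence t ≡ 15 + 20·3 = 75 (mod 220).
From t ≡ 75 (mod 220) write t = 75 + 220s. Substituting into t ≡ 1 (mod 3) gives 220s ≡ 1 (mod 3), and since 1⁻¹ ≡ 1 (mod 3), s ≡ 1. Hence t ≡ 75 + 220·1 = 295 (mod 660).
From t ≡ 295 (mod 660) write t = 295 + 660s. Substituting into t ≡ 1 (mod 13) gives 660s ≡ 5 (mod 13), and since 10⁻¹ ≡ 4 (mod 13), s ≡ 7. Hence t ≡ 295 + 660·7 = 4915 (mod 8580).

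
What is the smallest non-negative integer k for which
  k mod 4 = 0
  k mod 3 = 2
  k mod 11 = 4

92

From k ≡ 0 (mod 4) write k = 0 + 4t. Substituting into k ≡ 2 (mod 3) gives 4t ≡ 2 (mod 3), and since 1⁻¹ ≡ 1 (mod 3), t ≡ 2. Hence k ≡ 0 + 4·2 = 8 (mod 12).
From k ≡ 8 (mod 12) write k = 8 + 12t. Substituting into k ≡ 4 (mod 11) gives 12t ≡ 7 (mod 11), and since 1⁻¹ ≡ 1 (mod 11), t ≡ 7. Hence k ≡ 8 + 12·7 = 92 (mod 132).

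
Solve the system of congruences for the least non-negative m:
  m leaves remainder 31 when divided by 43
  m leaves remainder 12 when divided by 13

Combine the congruences pairwise.
From m ≡ 31 (mod 43) write m = 31 + 43t. Substituting into m ≡ 12 (mod 13) gives 43t ≡ 7 (mod 13), and since 4⁻¹ ≡ 10 (mod 13), t ≡ 5. Hence m ≡ 31 + 43·5 = 246 (mod 559).

246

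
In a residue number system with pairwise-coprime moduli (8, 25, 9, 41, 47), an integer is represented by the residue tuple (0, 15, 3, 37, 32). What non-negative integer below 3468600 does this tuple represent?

The moduli are pairwise coprime; N = 8·25·9·41·47 = 3468600.
N/8 = 433575; 433575 ≡ 7 (mod 8); 7·7 ≡ 1, so inverse 7.
N/25 = 138744; 138744 ≡ 19 (mod 25); 19·4 ≡ 1, so inverse 4.
N/9 = 385400; 385400 ≡ 2 (mod 9); 2·5 ≡ 1, so inverse 5.
N/41 = 84600; 84600 ≡ 17 (mod 41); 17·29 ≡ 1, so inverse 29.
N/47 = 73800; 73800 ≡ 10 (mod 47); 10·33 ≡ 1, so inverse 33.
x ≡ 0·433575·7 + 15·138744·4 + 3·385400·5 + 37·84600·29 + 32·73800·33 = 182814240.
182814240 mod 3468600 = 2447040.

2447040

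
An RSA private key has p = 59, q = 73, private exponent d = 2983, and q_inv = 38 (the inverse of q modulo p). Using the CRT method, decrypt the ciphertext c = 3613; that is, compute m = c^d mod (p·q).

d_p = d mod (p−1) = 2983 mod 58 = 25; d_q = d mod (q−1) = 31.
m₁ = c^(d_p) mod p: c ≡ 14 (mod 59), and 14^25 mod 59 = 42.
m₂ = c^(d_q) mod q: c ≡ 36 (mod 73), and 36^31 mod 73 = 41.
h = q_inv·(m₁ − m₂) mod p = 38·(42 − 41) mod 59 = 38.
m = m₂ + h·q = 41 + 38·73 = 2815.

2815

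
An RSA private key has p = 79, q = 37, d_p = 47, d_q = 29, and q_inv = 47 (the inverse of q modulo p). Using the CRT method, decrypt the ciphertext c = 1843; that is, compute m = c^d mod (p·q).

99

m₁ = c^(d_p) mod p: c ≡ 26 (mod 79), and 26^47 mod 79 = 20.
m₂ = c^(d_q) mod q: c ≡ 30 (mod 37), and 30^29 mod 37 = 25.
h = q_inv·(m₁ − m₂) mod p = 47·(20 − 25) mod 79 = 2.
m = m₂ + h·q = 25 + 2·37 = 99.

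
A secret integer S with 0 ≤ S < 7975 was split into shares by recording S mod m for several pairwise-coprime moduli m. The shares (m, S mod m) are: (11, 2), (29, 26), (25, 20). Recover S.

1795

The moduli are pairwise coprime; N = 11·29·25 = 7975.
N/11 = 725; 725 ≡ 10 (mod 11); 10·10 ≡ 1, so inverse 10.
N/29 = 275; 275 ≡ 14 (mod 29); 14·27 ≡ 1, so inverse 27.
N/25 = 319; 319 ≡ 19 (mod 25); 19·4 ≡ 1, so inverse 4.
S ≡ 2·725·10 + 26·275·27 + 20·319·4 = 233070.
233070 mod 7975 = 1795.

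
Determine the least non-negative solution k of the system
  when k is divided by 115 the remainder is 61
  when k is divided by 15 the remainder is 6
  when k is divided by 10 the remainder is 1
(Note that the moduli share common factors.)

291

Combine the congruences pairwise.
gcd(115, 15) = 5 and 5 | (6 − 61), so the pair is consistent; merging gives k ≡ 291 (mod 345), where 345 = lcm(115, 15).
gcd(345, 10) = 5 and 5 | (1 − 291), so the pair is consistent; merging gives k ≡ 291 (mod 690), where 690 = lcm(345, 10).
The solution is unique modulo lcm(115, 15, 10) = 690.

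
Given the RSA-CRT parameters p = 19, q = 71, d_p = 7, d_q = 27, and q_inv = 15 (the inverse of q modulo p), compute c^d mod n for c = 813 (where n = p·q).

m₁ = c^(d_p) mod p: c ≡ 15 (mod 19), and 15^7 mod 19 = 13.
m₂ = c^(d_q) mod q: c ≡ 32 (mod 71), and 32^27 mod 71 = 20.
h = q_inv·(m₁ − m₂) mod p = 15·(13 − 20) mod 19 = 9.
m = m₂ + h·q = 20 + 9·71 = 659.

659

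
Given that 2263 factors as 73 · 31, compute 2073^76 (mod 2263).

Mod 73: 2073 ≡ 29; by Fermat, exponent reduces to 76 mod 72 = 4; 29^4 ≡ 57 (mod 73).
Mod 31: 2073 ≡ 27; by Fermat, exponent reduces to 76 mod 30 = 16; 27^16 ≡ 4 (mod 31).
Combine by CRT: x ≡ 57 (mod 73), x ≡ 4 (mod 31) ⇒ x ≡ 2174 (mod 2263).

2174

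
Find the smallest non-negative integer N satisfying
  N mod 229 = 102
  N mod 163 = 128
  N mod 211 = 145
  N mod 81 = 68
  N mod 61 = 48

19134966218

The moduli are pairwise coprime; M = 229·163·211·81·61 = 38915301177.
M/229 = 169935813; 169935813 ≡ 180 (mod 229); 180·14 ≡ 1, so inverse 14.
M/163 = 238744179; 238744179 ≡ 35 (mod 163); 35·14 ≡ 1, so inverse 14.
M/211 = 184432707; 184432707 ≡ 139 (mod 211); 139·126 ≡ 1, so inverse 126.
M/81 = 480435817; 480435817 ≡ 31 (mod 81); 31·34 ≡ 1, so inverse 34.
M/61 = 637955757; 637955757 ≡ 6 (mod 61); 6·51 ≡ 1, so inverse 51.
N ≡ 102·169935813·14 + 128·238744179·14 + 145·184432707·126 + 68·480435817·34 + 48·637955757·51 = 6712566768662.
6712566768662 mod 38915301177 = 19134966218.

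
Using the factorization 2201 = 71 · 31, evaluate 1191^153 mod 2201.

988

Mod 71: 1191 ≡ 55; by Fermat, exponent reduces to 153 mod 70 = 13; 55^13 ≡ 65 (mod 71).
Mod 31: 1191 ≡ 13; by Fermat, exponent reduces to 153 mod 30 = 3; 13^3 ≡ 27 (mod 31).
Combine by CRT: x ≡ 65 (mod 71), x ≡ 27 (mod 31) ⇒ x ≡ 988 (mod 2201).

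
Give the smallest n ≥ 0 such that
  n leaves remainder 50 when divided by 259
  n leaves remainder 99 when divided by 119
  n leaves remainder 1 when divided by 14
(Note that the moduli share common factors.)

Combine the congruences pairwise.
gcd(259, 119) = 7 and 7 | (99 − 50), so the pair is consistent; merging gives n ≡ 2122 (mod 4403), where 4403 = lcm(259, 119).
gcd(4403, 14) = 7 and 7 | (1 − 2122), so the pair is consistent; merging gives n ≡ 6525 (mod 8806), where 8806 = lcm(4403, 14).
The solution is unique modulo lcm(259, 119, 14) = 8806.

6525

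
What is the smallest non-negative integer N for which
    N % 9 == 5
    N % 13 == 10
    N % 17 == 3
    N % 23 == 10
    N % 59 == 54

The moduli are pairwise coprime; M = 9·13·17·23·59 = 2699073.
M/9 = 299897; 299897 ≡ 8 (mod 9); 8·8 ≡ 1, so inverse 8.
M/13 = 207621; 207621 ≡ 11 (mod 13); 11·6 ≡ 1, so inverse 6.
M/17 = 158769; 158769 ≡ 6 (mod 17); 6·3 ≡ 1, so inverse 3.
M/23 = 117351; 117351 ≡ 5 (mod 23); 5·14 ≡ 1, so inverse 14.
M/59 = 45747; 45747 ≡ 22 (mod 59); 22·51 ≡ 1, so inverse 51.
N ≡ 5·299897·8 + 10·207621·6 + 3·158769·3 + 10·117351·14 + 54·45747·51 = 168298439.
168298439 mod 2699073 = 955913.

955913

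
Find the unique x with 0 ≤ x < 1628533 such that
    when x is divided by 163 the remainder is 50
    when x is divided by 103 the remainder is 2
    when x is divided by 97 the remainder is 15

The moduli are pairwise coprime; N = 163·103·97 = 1628533.
N/163 = 9991; 9991 ≡ 48 (mod 163); 48·17 ≡ 1, so inverse 17.
N/103 = 15811; 15811 ≡ 52 (mod 103); 52·2 ≡ 1, so inverse 2.
N/97 = 16789; 16789 ≡ 8 (mod 97); 8·85 ≡ 1, so inverse 85.
x ≡ 50·9991·17 + 2·15811·2 + 15·16789·85 = 29961569.
29961569 mod 1628533 = 647975.

647975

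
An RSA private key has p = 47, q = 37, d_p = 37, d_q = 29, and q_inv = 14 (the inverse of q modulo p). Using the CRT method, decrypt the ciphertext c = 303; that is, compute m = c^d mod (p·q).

382

m₁ = c^(d_p) mod p: c ≡ 21 (mod 47), and 21^37 mod 47 = 6.
m₂ = c^(d_q) mod q: c ≡ 7 (mod 37), and 7^29 mod 37 = 12.
h = q_inv·(m₁ − m₂) mod p = 14·(6 − 12) mod 47 = 10.
m = m₂ + h·q = 12 + 10·37 = 382.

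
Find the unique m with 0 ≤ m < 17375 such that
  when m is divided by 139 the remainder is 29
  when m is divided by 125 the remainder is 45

2670

Combine the congruences pairwise.
From m ≡ 29 (mod 139) write m = 29 + 139t. Substituting into m ≡ 45 (mod 125) gives 139t ≡ 16 (mod 125), and since 14⁻¹ ≡ 9 (mod 125), t ≡ 19. Hence m ≡ 29 + 139·19 = 2670 (mod 17375).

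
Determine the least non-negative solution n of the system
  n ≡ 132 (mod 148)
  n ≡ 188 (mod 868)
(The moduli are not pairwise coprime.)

gcd(148, 868) = 4 and 4 | (188 − 132), so the pair is consistent; merging gives n ≡ 21888 (mod 32116), where 32116 = lcm(148, 868).
The solution is unique modulo lcm(148, 868) = 32116.

21888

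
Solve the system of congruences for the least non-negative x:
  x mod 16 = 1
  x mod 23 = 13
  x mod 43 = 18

4705

Combine the congruences pairwise.
From x ≡ 1 (mod 16) write x = 1 + 16t. Substituting into x ≡ 13 (mod 23) gives 16t ≡ 12 (mod 23), and since 16⁻¹ ≡ 13 (mod 23), t ≡ 18. Hence x ≡ 1 + 16·18 = 289 (mod 368).
From x ≡ 289 (mod 368) write x = 289 + 368t. Substituting into x ≡ 18 (mod 43) gives 368t ≡ 30 (mod 43), and since 24⁻¹ ≡ 9 (mod 43), t ≡ 12. Hence x ≡ 289 + 368·12 = 4705 (mod 15824).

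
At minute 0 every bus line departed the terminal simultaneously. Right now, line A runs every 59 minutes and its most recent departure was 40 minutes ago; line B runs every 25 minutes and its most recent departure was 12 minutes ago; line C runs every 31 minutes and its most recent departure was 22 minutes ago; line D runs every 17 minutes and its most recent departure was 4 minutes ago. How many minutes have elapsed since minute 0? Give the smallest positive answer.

The moduli are pairwise coprime; N = 59·25·31·17 = 777325.
N/59 = 13175; 13175 ≡ 18 (mod 59); 18·23 ≡ 1, so inverse 23.
N/25 = 31093; 31093 ≡ 18 (mod 25); 18·7 ≡ 1, so inverse 7.
N/31 = 25075; 25075 ≡ 27 (mod 31); 27·23 ≡ 1, so inverse 23.
N/17 = 45725; 45725 ≡ 12 (mod 17); 12·10 ≡ 1, so inverse 10.
t ≡ 40·13175·23 + 12·31093·7 + 22·25075·23 + 4·45725·10 = 29249762.
29249762 mod 777325 = 488737.

488737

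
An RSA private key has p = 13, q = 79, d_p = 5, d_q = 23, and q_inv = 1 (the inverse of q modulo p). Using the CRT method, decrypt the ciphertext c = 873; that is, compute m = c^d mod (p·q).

760

m₁ = c^(d_p) mod p: c ≡ 2 (mod 13), and 2^5 mod 13 = 6.
m₂ = c^(d_q) mod q: c ≡ 4 (mod 79), and 4^23 mod 79 = 49.
h = q_inv·(m₁ − m₂) mod p = 1·(6 − 49) mod 13 = 9.
m = m₂ + h·q = 49 + 9·79 = 760.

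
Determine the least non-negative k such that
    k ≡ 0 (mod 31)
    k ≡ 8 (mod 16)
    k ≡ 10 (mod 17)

248

Combine the congruences pairwise.
From k ≡ 0 (mod 31) write k = 0 + 31t. Substituting into k ≡ 8 (mod 16) gives 31t ≡ 8 (mod 16), and since 15⁻¹ ≡ 15 (mod 16), t ≡ 8. Hence k ≡ 0 + 31·8 = 248 (mod 496).
From k ≡ 248 (mod 496) write k = 248 + 496t. Substituting into k ≡ 10 (mod 17) gives 496t ≡ 0 (mod 17), and since 3⁻¹ ≡ 6 (mod 17), t ≡ 0. Hence k ≡ 248 + 496·0 = 248 (mod 8432).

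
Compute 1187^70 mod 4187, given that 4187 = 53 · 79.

Mod 53: 1187 ≡ 21; by Fermat, exponent reduces to 70 mod 52 = 18; 21^18 ≡ 38 (mod 53).
Mod 79: 1187 ≡ 2; 2^70 ≡ 25 (mod 79).
Combine by CRT: x ≡ 38 (mod 53), x ≡ 25 (mod 79) ⇒ x ≡ 2158 (mod 4187).

2158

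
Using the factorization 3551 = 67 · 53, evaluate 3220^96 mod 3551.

Mod 67: 3220 ≡ 4; by Fermat, exponent reduces to 96 mod 66 = 30; 4^30 ≡ 22 (mod 67).
Mod 53: 3220 ≡ 40; by Fermat, exponent reduces to 96 mod 52 = 44; 40^44 ≡ 28 (mod 53).
Combine by CRT: x ≡ 22 (mod 67), x ≡ 28 (mod 53) ⇒ x ≡ 558 (mod 3551).

558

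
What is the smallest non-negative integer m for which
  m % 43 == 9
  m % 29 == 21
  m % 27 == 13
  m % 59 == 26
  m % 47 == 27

42660094

The moduli are pairwise coprime; N = 43·29·27·59·47 = 93364137.
N/43 = 2171259; 2171259 ≡ 17 (mod 43); 17·38 ≡ 1, so inverse 38.
N/29 = 3219453; 3219453 ≡ 18 (mod 29); 18·21 ≡ 1, so inverse 21.
N/27 = 3457931; 3457931 ≡ 14 (mod 27); 14·2 ≡ 1, so inverse 2.
N/59 = 1582443; 1582443 ≡ 4 (mod 59); 4·15 ≡ 1, so inverse 15.
N/47 = 1986471; 1986471 ≡ 16 (mod 47); 16·3 ≡ 1, so inverse 3.
m ≡ 9·2171259·38 + 21·3219453·21 + 13·3457931·2 + 26·1582443·15 + 27·1986471·3 = 3030312478.
3030312478 mod 93364137 = 42660094.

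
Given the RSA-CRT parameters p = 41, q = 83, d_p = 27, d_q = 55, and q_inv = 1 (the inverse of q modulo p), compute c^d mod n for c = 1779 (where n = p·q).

m₁ = c^(d_p) mod p: c ≡ 16 (mod 41), and 16^27 mod 41 = 10.
m₂ = c^(d_q) mod q: c ≡ 36 (mod 83), and 36^55 mod 83 = 48.
h = q_inv·(m₁ − m₂) mod p = 1·(10 − 48) mod 41 = 3.
m = m₂ + h·q = 48 + 3·83 = 297.

297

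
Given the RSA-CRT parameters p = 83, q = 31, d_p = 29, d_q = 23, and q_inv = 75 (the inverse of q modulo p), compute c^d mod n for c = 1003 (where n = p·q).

1655

m₁ = c^(d_p) mod p: c ≡ 7 (mod 83), and 7^29 mod 83 = 78.
m₂ = c^(d_q) mod q: c ≡ 11 (mod 31), and 11^23 mod 31 = 12.
h = q_inv·(m₁ − m₂) mod p = 75·(78 − 12) mod 83 = 53.
m = m₂ + h·q = 12 + 53·31 = 1655.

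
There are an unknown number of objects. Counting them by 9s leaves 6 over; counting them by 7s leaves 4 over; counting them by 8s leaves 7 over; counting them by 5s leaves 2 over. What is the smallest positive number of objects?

Combine the congruences pairwise.
From N ≡ 6 (mod 9) write N = 6 + 9t. Substituting into N ≡ 4 (mod 7) gives 9t ≡ 5 (mod 7), and since 2⁻¹ ≡ 4 (mod 7), t ≡ 6. Hence N ≡ 6 + 9·6 = 60 (mod 63).
From N ≡ 60 (mod 63) write N = 60 + 63t. Substituting into N ≡ 7 (mod 8) gives 63t ≡ 3 (mod 8), and since 7⁻¹ ≡ 7 (mod 8), t ≡ 5. Hence N ≡ 60 + 63·5 = 375 (mod 504).
From N ≡ 375 (mod 504) write N = 375 + 504t. Substituting into N ≡ 2 (mod 5) gives 504t ≡ 2 (mod 5), and since 4⁻¹ ≡ 4 (mod 5), t ≡ 3. Hence N ≡ 375 + 504·3 = 1887 (mod 2520).

1887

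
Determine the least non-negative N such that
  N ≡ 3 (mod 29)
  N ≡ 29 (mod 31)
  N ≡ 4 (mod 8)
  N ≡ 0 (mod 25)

Combine the congruences pairwise.
From N ≡ 3 (mod 29) write N = 3 + 29t. Substituting into N ≡ 29 (mod 31) gives 29t ≡ 26 (mod 31), and since 29⁻¹ ≡ 15 (mod 31), t ≡ 18. Hence N ≡ 3 + 29·18 = 525 (mod 899).
From N ≡ 525 (mod 899) write N = 525 + 899t. Substituting into N ≡ 4 (mod 8) gives 899t ≡ 7 (mod 8), and since 3⁻¹ ≡ 3 (mod 8), t ≡ 5. Hence N ≡ 525 + 899·5 = 5020 (mod 7192).
From N ≡ 5020 (mod 7192) write N = 5020 + 7192t. Substituting into N ≡ 0 (mod 25) gives 7192t ≡ 5 (mod 25), and since 17⁻¹ ≡ 3 (mod 25), t ≡ 15. Hence N ≡ 5020 + 7192·15 = 112900 (mod 179800).

112900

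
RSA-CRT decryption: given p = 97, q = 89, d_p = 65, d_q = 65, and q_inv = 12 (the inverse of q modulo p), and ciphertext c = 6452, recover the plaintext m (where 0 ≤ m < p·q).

m₁ = c^(d_p) mod p: c ≡ 50 (mod 97), and 50^65 mod 97 = 50.
m₂ = c^(d_q) mod q: c ≡ 44 (mod 89), and 44^65 mod 89 = 87.
h = q_inv·(m₁ − m₂) mod p = 12·(50 − 87) mod 97 = 41.
m = m₂ + h·q = 87 + 41·89 = 3736.

3736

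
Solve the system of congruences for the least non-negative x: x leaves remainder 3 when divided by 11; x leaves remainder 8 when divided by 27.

From x ≡ 3 (mod 11) write x = 3 + 11t. Substituting into x ≡ 8 (mod 27) gives 11t ≡ 5 (mod 27), and since 11⁻¹ ≡ 5 (mod 27), t ≡ 25. Hence x ≡ 3 + 11·25 = 278 (mod 297).

278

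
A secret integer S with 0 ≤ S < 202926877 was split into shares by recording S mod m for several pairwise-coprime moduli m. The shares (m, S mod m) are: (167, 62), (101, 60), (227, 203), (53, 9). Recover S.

16454071

The moduli are pairwise coprime; N = 167·101·227·53 = 202926877.
N/167 = 1215131; 1215131 ≡ 39 (mod 167); 39·30 ≡ 1, so inverse 30.
N/101 = 2009177; 2009177 ≡ 85 (mod 101); 85·82 ≡ 1, so inverse 82.
N/227 = 893951; 893951 ≡ 25 (mod 227); 25·109 ≡ 1, so inverse 109.
N/53 = 3828809; 3828809 ≡ 36 (mod 53); 36·28 ≡ 1, so inverse 28.
S ≡ 62·1215131·30 + 60·2009177·82 + 203·893951·109 + 9·3828809·28 = 32890608145.
32890608145 mod 202926877 = 16454071.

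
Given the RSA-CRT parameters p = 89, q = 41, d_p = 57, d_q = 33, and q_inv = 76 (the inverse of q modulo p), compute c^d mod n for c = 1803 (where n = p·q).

m₁ = c^(d_p) mod p: c ≡ 23 (mod 89), and 23^57 mod 89 = 7.
m₂ = c^(d_q) mod q: c ≡ 40 (mod 41), and 40^33 mod 41 = 40.
h = q_inv·(m₁ − m₂) mod p = 76·(7 − 40) mod 89 = 73.
m = m₂ + h·q = 40 + 73·41 = 3033.

3033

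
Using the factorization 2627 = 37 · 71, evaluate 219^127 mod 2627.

626

Mod 37: 219 ≡ 34; by Fermat, exponent reduces to 127 mod 36 = 19; 34^19 ≡ 34 (mod 37).
Mod 71: 219 ≡ 6; by Fermat, exponent reduces to 127 mod 70 = 57; 6^57 ≡ 58 (mod 71).
Combine by CRT: x ≡ 34 (mod 37), x ≡ 58 (mod 71) ⇒ x ≡ 626 (mod 2627).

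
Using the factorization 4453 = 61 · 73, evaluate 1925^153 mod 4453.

Mod 61: 1925 ≡ 34; by Fermat, exponent reduces to 153 mod 60 = 33; 34^33 ≡ 20 (mod 61).
Mod 73: 1925 ≡ 27; by Fermat, exponent reduces to 153 mod 72 = 9; 27^9 ≡ 27 (mod 73).
Combine by CRT: x ≡ 20 (mod 61), x ≡ 27 (mod 73) ⇒ x ≡ 2582 (mod 4453).

2582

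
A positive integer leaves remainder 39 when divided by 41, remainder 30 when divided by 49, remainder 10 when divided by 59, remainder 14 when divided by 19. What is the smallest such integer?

1263495

The moduli are pairwise coprime; N = 41·49·59·19 = 2252089.
N/41 = 54929; 54929 ≡ 30 (mod 41); 30·26 ≡ 1, so inverse 26.
N/49 = 45961; 45961 ≡ 48 (mod 49); 48·48 ≡ 1, so inverse 48.
N/59 = 38171; 38171 ≡ 57 (mod 59); 57·29 ≡ 1, so inverse 29.
N/19 = 118531; 118531 ≡ 9 (mod 19); 9·17 ≡ 1, so inverse 17.
k ≡ 39·54929·26 + 30·45961·48 + 10·38171·29 + 14·118531·17 = 161161814.
161161814 mod 2252089 = 1263495.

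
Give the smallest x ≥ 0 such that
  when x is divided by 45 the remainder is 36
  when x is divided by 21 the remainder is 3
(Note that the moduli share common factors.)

gcd(45, 21) = 3 and 3 | (3 − 36), so the pair is consistent; merging gives x ≡ 171 (mod 315), where 315 = lcm(45, 21).
The solution is unique modulo lcm(45, 21) = 315.

171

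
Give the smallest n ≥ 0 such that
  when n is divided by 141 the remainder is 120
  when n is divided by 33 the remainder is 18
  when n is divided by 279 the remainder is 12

81759

Combine the congruences pairwise.
gcd(141, 33) = 3 and 3 | (18 − 120), so the pair is consistent; merging gives n ≡ 1107 (mod 1551), where 1551 = lcm(141, 33).
gcd(1551, 279) = 3 and 3 | (12 − 1107), so the pair is consistent; merging gives n ≡ 81759 (mod 144243), where 144243 = lcm(1551, 279).
The solution is unique modulo lcm(141, 33, 279) = 144243.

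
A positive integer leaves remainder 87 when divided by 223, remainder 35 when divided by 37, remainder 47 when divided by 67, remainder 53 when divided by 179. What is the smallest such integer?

The moduli are pairwise coprime; M = 223·37·67·179 = 98954243.
M/223 = 443741; 443741 ≡ 194 (mod 223); 194·123 ≡ 1, so inverse 123.
M/37 = 2674439; 2674439 ≡ 5 (mod 37); 5·15 ≡ 1, so inverse 15.
M/67 = 1476929; 1476929 ≡ 48 (mod 67); 48·7 ≡ 1, so inverse 7.
M/179 = 552817; 552817 ≡ 65 (mod 179); 65·168 ≡ 1, so inverse 168.
N ≡ 87·443741·123 + 35·2674439·15 + 47·1476929·7 + 53·552817·168 = 11560745125.
11560745125 mod 98954243 = 82052937.

82052937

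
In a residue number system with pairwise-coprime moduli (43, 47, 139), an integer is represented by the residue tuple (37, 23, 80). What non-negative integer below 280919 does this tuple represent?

From x ≡ 37 (mod 43) write x = 37 + 43t. Substituting into x ≡ 23 (mod 47) gives 43t ≡ 33 (mod 47), and since 43⁻¹ ≡ 35 (mod 47), t ≡ 27. Hence x ≡ 37 + 43·27 = 1198 (mod 2021).
From x ≡ 1198 (mod 2021) write x = 1198 + 2021t. Substituting into x ≡ 80 (mod 139) gives 2021t ≡ 133 (mod 139), and since 75⁻¹ ≡ 76 (mod 139), t ≡ 100. Hence x ≡ 1198 + 2021·100 = 203298 (mod 280919).

203298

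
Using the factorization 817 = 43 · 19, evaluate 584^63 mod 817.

Mod 43: 584 ≡ 25; by Fermat, exponent reduces to 63 mod 42 = 21; 25^21 ≡ 1 (mod 43).
Mod 19: 584 ≡ 14; by Fermat, exponent reduces to 63 mod 18 = 9; 14^9 ≡ 18 (mod 19).
Combine by CRT: x ≡ 1 (mod 43), x ≡ 18 (mod 19) ⇒ x ≡ 474 (mod 817).

474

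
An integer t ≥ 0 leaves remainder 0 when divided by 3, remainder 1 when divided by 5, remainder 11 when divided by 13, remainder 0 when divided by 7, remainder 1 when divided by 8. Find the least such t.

7161

The moduli are pairwise coprime; N = 3·5·13·7·8 = 10920.
N/3 = 3640; 3640 ≡ 1 (mod 3), inverse 1.
N/5 = 2184; 2184 ≡ 4 (mod 5); 4·4 ≡ 1, so inverse 4.
N/13 = 840; 840 ≡ 8 (mod 13); 8·5 ≡ 1, so inverse 5.
N/7 = 1560; 1560 ≡ 6 (mod 7); 6·6 ≡ 1, so inverse 6.
N/8 = 1365; 1365 ≡ 5 (mod 8); 5·5 ≡ 1, so inverse 5.
t ≡ 0·3640·1 + 1·2184·4 + 11·840·5 + 0·1560·6 + 1·1365·5 = 61761.
61761 mod 10920 = 7161.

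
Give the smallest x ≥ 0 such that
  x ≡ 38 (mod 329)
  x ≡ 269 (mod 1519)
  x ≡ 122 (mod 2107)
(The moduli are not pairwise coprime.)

1062050

Combine the congruences pairwise.
gcd(329, 1519) = 7 and 7 | (269 − 38), so the pair is consistent; merging gives x ≡ 62548 (mod 71393), where 71393 = lcm(329, 1519).
gcd(71393, 2107) = 49 and 49 | (122 − 62548), so the pair is consistent; merging gives x ≡ 1062050 (mod 3069899), where 3069899 = lcm(71393, 2107).
The solution is unique modulo lcm(329, 1519, 2107) = 3069899.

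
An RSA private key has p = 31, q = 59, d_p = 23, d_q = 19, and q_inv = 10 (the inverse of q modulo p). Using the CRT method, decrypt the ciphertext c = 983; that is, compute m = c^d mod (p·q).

m₁ = c^(d_p) mod p: c ≡ 22 (mod 31), and 22^23 mod 31 = 3.
m₂ = c^(d_q) mod q: c ≡ 39 (mod 59), and 39^19 mod 59 = 10.
h = q_inv·(m₁ − m₂) mod p = 10·(3 − 10) mod 31 = 23.
m = m₂ + h·q = 10 + 23·59 = 1367.

1367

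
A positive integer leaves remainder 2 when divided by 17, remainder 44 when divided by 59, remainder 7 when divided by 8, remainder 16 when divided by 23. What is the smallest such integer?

178519

The moduli are pairwise coprime; N = 17·59·8·23 = 184552.
N/17 = 10856; 10856 ≡ 10 (mod 17); 10·12 ≡ 1, so inverse 12.
N/59 = 3128; 3128 ≡ 1 (mod 59), inverse 1.
N/8 = 23069; 23069 ≡ 5 (mod 8); 5·5 ≡ 1, so inverse 5.
N/23 = 8024; 8024 ≡ 20 (mod 23); 20·15 ≡ 1, so inverse 15.
t ≡ 2·10856·12 + 44·3128·1 + 7·23069·5 + 16·8024·15 = 3131351.
3131351 mod 184552 = 178519.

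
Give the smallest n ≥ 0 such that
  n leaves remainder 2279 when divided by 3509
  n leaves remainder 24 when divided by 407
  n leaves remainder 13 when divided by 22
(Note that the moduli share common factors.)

gcd(3509, 407) = 11 and 11 | (24 − 2279), so the pair is consistent; merging gives n ≡ 44387 (mod 129833), where 129833 = lcm(3509, 407).
gcd(129833, 22) = 11 and 11 | (13 − 44387), so the pair is consistent; merging gives n ≡ 44387 (mod 259666), where 259666 = lcm(129833, 22).
The solution is unique modulo lcm(3509, 407, 22) = 259666.

44387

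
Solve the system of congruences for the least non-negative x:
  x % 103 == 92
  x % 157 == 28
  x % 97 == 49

The moduli are pairwise coprime; N = 103·157·97 = 1568587.
N/103 = 15229; 15229 ≡ 88 (mod 103); 88·48 ≡ 1, so inverse 48.
N/157 = 9991; 9991 ≡ 100 (mod 157); 100·11 ≡ 1, so inverse 11.
N/97 = 16171; 16171 ≡ 69 (mod 97); 69·45 ≡ 1, so inverse 45.
x ≡ 92·15229·48 + 28·9991·11 + 49·16171·45 = 105985547.
105985547 mod 1568587 = 890218.

890218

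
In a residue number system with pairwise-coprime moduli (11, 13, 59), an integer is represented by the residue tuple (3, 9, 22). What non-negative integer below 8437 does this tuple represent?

7692

From x ≡ 3 (mod 11) write x = 3 + 11t. Substituting into x ≡ 9 (mod 13) gives 11t ≡ 6 (mod 13), and since 11⁻¹ ≡ 6 (mod 13), t ≡ 10. Hence x ≡ 3 + 11·10 = 113 (mod 143).
From x ≡ 113 (mod 143) write x = 113 + 143t. Substituting into x ≡ 22 (mod 59) gives 143t ≡ 27 (mod 59), and since 25⁻¹ ≡ 26 (mod 59), t ≡ 53. Hence x ≡ 113 + 143·53 = 7692 (mod 8437).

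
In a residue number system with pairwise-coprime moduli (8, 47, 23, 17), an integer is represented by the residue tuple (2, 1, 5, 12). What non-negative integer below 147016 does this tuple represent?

Combine the congruences pairwise.
From x ≡ 2 (mod 8) write x = 2 + 8t. Substituting into x ≡ 1 (mod 47) gives 8t ≡ 46 (mod 47), and since 8⁻¹ ≡ 6 (mod 47), t ≡ 41. Hence x ≡ 2 + 8·41 = 330 (mod 376).
From x ≡ 330 (mod 376) write x = 330 + 376t. Substituting into x ≡ 5 (mod 23) gives 376t ≡ 20 (mod 23), and since 8⁻¹ ≡ 3 (mod 23), t ≡ 14. Hence x ≡ 330 + 376·14 = 5594 (mod 8648).
From x ≡ 5594 (mod 8648) write x = 5594 + 8648t. Substituting into x ≡ 12 (mod 17) gives 8648t ≡ 11 (mod 17), and since 12⁻¹ ≡ 10 (mod 17), t ≡ 8. Hence x ≡ 5594 + 8648·8 = 74778 (mod 147016).

74778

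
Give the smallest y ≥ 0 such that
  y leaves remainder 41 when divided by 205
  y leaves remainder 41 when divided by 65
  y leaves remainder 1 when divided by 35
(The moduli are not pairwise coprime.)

gcd(205, 65) = 5 and 5 | (41 − 41), so the pair is consistent; merging gives y ≡ 41 (mod 2665), where 2665 = lcm(205, 65).
gcd(2665, 35) = 5 and 5 | (1 − 41), so the pair is consistent; merging gives y ≡ 16031 (mod 18655), where 18655 = lcm(2665, 35).
The solution is unique modulo lcm(205, 65, 35) = 18655.

16031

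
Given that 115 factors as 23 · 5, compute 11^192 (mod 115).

41

Mod 23: 11 ≡ 11; by Fermat, exponent reduces to 192 mod 22 = 16; 11^16 ≡ 18 (mod 23).
Mod 5: 11 ≡ 1; since 4 | 192, by Fermat 1^192 ≡ 1 (mod 5).
Combine by CRT: x ≡ 18 (mod 23), x ≡ 1 (mod 5) ⇒ x ≡ 41 (mod 115).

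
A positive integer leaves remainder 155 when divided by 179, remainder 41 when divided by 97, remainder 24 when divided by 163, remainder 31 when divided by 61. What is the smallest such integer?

23896476

The moduli are pairwise coprime; M = 179·97·163·61 = 172640309.
M/179 = 964471; 964471 ≡ 19 (mod 179); 19·66 ≡ 1, so inverse 66.
M/97 = 1779797; 1779797 ≡ 41 (mod 97); 41·71 ≡ 1, so inverse 71.
M/163 = 1059143; 1059143 ≡ 132 (mod 163); 132·21 ≡ 1, so inverse 21.
M/61 = 2830169; 2830169 ≡ 13 (mod 61); 13·47 ≡ 1, so inverse 47.
n ≡ 155·964471·66 + 41·1779797·71 + 24·1059143·21 + 31·2830169·47 = 19704891702.
19704891702 mod 172640309 = 23896476.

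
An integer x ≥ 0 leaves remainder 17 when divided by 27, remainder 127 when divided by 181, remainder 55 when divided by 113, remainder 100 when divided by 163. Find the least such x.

The moduli are pairwise coprime; N = 27·181·113·163 = 90013653.
N/27 = 3333839; 3333839 ≡ 14 (mod 27); 14·2 ≡ 1, so inverse 2.
N/181 = 497313; 497313 ≡ 106 (mod 181); 106·111 ≡ 1, so inverse 111.
N/113 = 796581; 796581 ≡ 44 (mod 113); 44·18 ≡ 1, so inverse 18.
N/163 = 552231; 552231 ≡ 150 (mod 163); 150·25 ≡ 1, so inverse 25.
x ≡ 17·3333839·2 + 127·497313·111 + 55·796581·18 + 100·552231·25 = 9293164577.
9293164577 mod 90013653 = 21758318.

21758318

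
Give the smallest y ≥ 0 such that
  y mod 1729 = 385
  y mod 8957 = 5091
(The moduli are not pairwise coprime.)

1160544

Combine the congruences pairwise.
gcd(1729, 8957) = 13 and 13 | (5091 − 385), so the pair is consistent; merging gives y ≡ 1160544 (mod 1191281), where 1191281 = lcm(1729, 8957).
The solution is unique modulo lcm(1729, 8957) = 1191281.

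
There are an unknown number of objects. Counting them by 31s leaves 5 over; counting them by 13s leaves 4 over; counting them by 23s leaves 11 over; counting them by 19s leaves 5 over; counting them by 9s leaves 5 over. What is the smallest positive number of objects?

667931

The moduli are pairwise coprime; M = 31·13·23·19·9 = 1584999.
M/31 = 51129; 51129 ≡ 10 (mod 31); 10·28 ≡ 1, so inverse 28.
M/13 = 121923; 121923 ≡ 9 (mod 13); 9·3 ≡ 1, so inverse 3.
M/23 = 68913; 68913 ≡ 5 (mod 23); 5·14 ≡ 1, so inverse 14.
M/19 = 83421; 83421 ≡ 11 (mod 19); 11·7 ≡ 1, so inverse 7.
M/9 = 176111; 176111 ≡ 8 (mod 9); 8·8 ≡ 1, so inverse 8.
N ≡ 5·51129·28 + 4·121923·3 + 11·68913·14 + 5·83421·7 + 5·176111·8 = 29197913.
29197913 mod 1584999 = 667931.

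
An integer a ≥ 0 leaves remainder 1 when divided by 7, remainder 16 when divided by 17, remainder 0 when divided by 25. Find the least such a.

50

From a ≡ 1 (mod 7) write a = 1 + 7t. Substituting into a ≡ 16 (mod 17) gives 7t ≡ 15 (mod 17), and since 7⁻¹ ≡ 5 (mod 17), t ≡ 7. Hence a ≡ 1 + 7·7 = 50 (mod 119).
From a ≡ 50 (mod 119) write a = 50 + 119t. Substituting into a ≡ 0 (mod 25) gives 119t ≡ 0 (mod 25), and since 19⁻¹ ≡ 4 (mod 25), t ≡ 0. Hence a ≡ 50 + 119·0 = 50 (mod 2975).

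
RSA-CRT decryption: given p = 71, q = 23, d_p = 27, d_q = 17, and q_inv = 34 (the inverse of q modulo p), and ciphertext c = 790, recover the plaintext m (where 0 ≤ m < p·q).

910

m₁ = c^(d_p) mod p: c ≡ 9 (mod 71), and 9^27 mod 71 = 58.
m₂ = c^(d_q) mod q: c ≡ 8 (mod 23), and 8^17 mod 23 = 13.
h = q_inv·(m₁ − m₂) mod p = 34·(58 − 13) mod 71 = 39.
m = m₂ + h·q = 13 + 39·23 = 910.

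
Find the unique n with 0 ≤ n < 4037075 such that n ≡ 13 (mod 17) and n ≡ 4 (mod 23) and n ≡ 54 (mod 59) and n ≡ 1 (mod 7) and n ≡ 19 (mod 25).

3474269

The moduli are pairwise coprime; M = 17·23·59·7·25 = 4037075.
M/17 = 237475; 237475 ≡ 2 (mod 17); 2·9 ≡ 1, so inverse 9.
M/23 = 175525; 175525 ≡ 12 (mod 23); 12·2 ≡ 1, so inverse 2.
M/59 = 68425; 68425 ≡ 44 (mod 59); 44·55 ≡ 1, so inverse 55.
M/7 = 576725; 576725 ≡ 2 (mod 7); 2·4 ≡ 1, so inverse 4.
M/25 = 161483; 161483 ≡ 8 (mod 25); 8·22 ≡ 1, so inverse 22.
n ≡ 13·237475·9 + 4·175525·2 + 54·68425·55 + 1·576725·4 + 19·161483·22 = 302217819.
302217819 mod 4037075 = 3474269.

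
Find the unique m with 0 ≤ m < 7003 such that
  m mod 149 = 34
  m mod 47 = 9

From m ≡ 34 (mod 149) write m = 34 + 149t. Substituting into m ≡ 9 (mod 47) gives 149t ≡ 22 (mod 47), and since 8⁻¹ ≡ 6 (mod 47), t ≡ 38. Hence m ≡ 34 + 149·38 = 5696 (mod 7003).

5696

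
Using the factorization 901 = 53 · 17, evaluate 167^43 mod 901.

503

Mod 53: 167 ≡ 8; 8^43 ≡ 26 (mod 53).
Mod 17: 167 ≡ 14; by Fermat, exponent reduces to 43 mod 16 = 11; 14^11 ≡ 10 (mod 17).
Combine by CRT: x ≡ 26 (mod 53), x ≡ 10 (mod 17) ⇒ x ≡ 503 (mod 901).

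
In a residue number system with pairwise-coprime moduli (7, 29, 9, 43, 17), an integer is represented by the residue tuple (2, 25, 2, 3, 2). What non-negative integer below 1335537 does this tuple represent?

The moduli are pairwise coprime; N = 7·29·9·43·17 = 1335537.
N/7 = 190791; 190791 ≡ 6 (mod 7); 6·6 ≡ 1, so inverse 6.
N/29 = 46053; 46053 ≡ 1 (mod 29), inverse 1.
N/9 = 148393; 148393 ≡ 1 (mod 9), inverse 1.
N/43 = 31059; 31059 ≡ 13 (mod 43); 13·10 ≡ 1, so inverse 10.
N/17 = 78561; 78561 ≡ 4 (mod 17); 4·13 ≡ 1, so inverse 13.
x ≡ 2·190791·6 + 25·46053·1 + 2·148393·1 + 3·31059·10 + 2·78561·13 = 6711959.
6711959 mod 1335537 = 34274.

34274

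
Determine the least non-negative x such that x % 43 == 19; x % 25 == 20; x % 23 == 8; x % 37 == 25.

179845

From x ≡ 19 (mod 43) write x = 19 + 43t. Substituting into x ≡ 20 (mod 25) gives 43t ≡ 1 (mod 25), and since 18⁻¹ ≡ 7 (mod 25), t ≡ 7. Hence x ≡ 19 + 43·7 = 320 (mod 1075).
From x ≡ 320 (mod 1075) write x = 320 + 1075t. Substituting into x ≡ 8 (mod 23) gives 1075t ≡ 10 (mod 23), and since 17⁻¹ ≡ 19 (mod 23), t ≡ 6. Hence x ≡ 320 + 1075·6 = 6770 (mod 24725).
From x ≡ 6770 (mod 24725) write x = 6770 + 24725t. Substituting into x ≡ 25 (mod 37) gives 24725t ≡ 26 (mod 37), and since 9⁻¹ ≡ 33 (mod 37), t ≡ 7. Hence x ≡ 6770 + 24725·7 = 179845 (mod 914825).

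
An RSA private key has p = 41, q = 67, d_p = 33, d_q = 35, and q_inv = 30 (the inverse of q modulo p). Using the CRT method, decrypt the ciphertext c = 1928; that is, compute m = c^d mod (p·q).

780

m₁ = c^(d_p) mod p: c ≡ 1 (mod 41), and 1^33 mod 41 = 1.
m₂ = c^(d_q) mod q: c ≡ 52 (mod 67), and 52^35 mod 67 = 43.
h = q_inv·(m₁ − m₂) mod p = 30·(1 − 43) mod 41 = 11.
m = m₂ + h·q = 43 + 11·67 = 780.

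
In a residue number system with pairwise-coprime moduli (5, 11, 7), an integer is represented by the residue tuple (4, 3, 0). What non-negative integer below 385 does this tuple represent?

14

The moduli are pairwise coprime; N = 5·11·7 = 385.
N/5 = 77; 77 ≡ 2 (mod 5); 2·3 ≡ 1, so inverse 3.
N/11 = 35; 35 ≡ 2 (mod 11); 2·6 ≡ 1, so inverse 6.
N/7 = 55; 55 ≡ 6 (mod 7); 6·6 ≡ 1, so inverse 6.
x ≡ 4·77·3 + 3·35·6 + 0·55·6 = 1554.
1554 mod 385 = 14.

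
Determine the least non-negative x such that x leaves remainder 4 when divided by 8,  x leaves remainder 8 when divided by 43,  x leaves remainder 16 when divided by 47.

3964

From x ≡ 4 (mod 8) write x = 4 + 8t. Substituting into x ≡ 8 (mod 43) gives 8t ≡ 4 (mod 43), and since 8⁻¹ ≡ 27 (mod 43), t ≡ 22. Hence x ≡ 4 + 8·22 = 180 (mod 344).
From x ≡ 180 (mod 344) write x = 180 + 344t. Substituting into x ≡ 16 (mod 47) gives 344t ≡ 24 (mod 47), and since 15⁻¹ ≡ 22 (mod 47), t ≡ 11. Hence x ≡ 180 + 344·11 = 3964 (mod 16168).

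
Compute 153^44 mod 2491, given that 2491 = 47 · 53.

Mod 47: 153 ≡ 12; 12^44 ≡ 16 (mod 47).
Mod 53: 153 ≡ 47; 47^44 ≡ 15 (mod 53).
Combine by CRT: x ≡ 16 (mod 47), x ≡ 15 (mod 53) ⇒ x ≡ 439 (mod 2491).

439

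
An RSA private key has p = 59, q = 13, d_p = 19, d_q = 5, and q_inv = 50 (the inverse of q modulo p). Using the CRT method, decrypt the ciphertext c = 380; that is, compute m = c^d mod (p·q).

724

m₁ = c^(d_p) mod p: c ≡ 26 (mod 59), and 26^19 mod 59 = 16.
m₂ = c^(d_q) mod q: c ≡ 3 (mod 13), and 3^5 mod 13 = 9.
h = q_inv·(m₁ − m₂) mod p = 50·(16 − 9) mod 59 = 55.
m = m₂ + h·q = 9 + 55·13 = 724.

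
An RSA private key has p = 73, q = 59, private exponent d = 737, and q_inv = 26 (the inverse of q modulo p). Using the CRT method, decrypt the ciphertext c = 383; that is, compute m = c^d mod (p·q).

d_p = d mod (p−1) = 737 mod 72 = 17; d_q = d mod (q−1) = 41.
m₁ = c^(d_p) mod p: c ≡ 18 (mod 73), and 18^17 mod 73 = 69.
m₂ = c^(d_q) mod q: c ≡ 29 (mod 59), and 29^41 mod 59 = 26.
h = q_inv·(m₁ − m₂) mod p = 26·(69 − 26) mod 73 = 23.
m = m₂ + h·q = 26 + 23·59 = 1383.

1383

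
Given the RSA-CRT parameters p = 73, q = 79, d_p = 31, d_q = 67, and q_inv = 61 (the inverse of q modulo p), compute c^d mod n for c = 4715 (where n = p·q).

3716

m₁ = c^(d_p) mod p: c ≡ 43 (mod 73), and 43^31 mod 73 = 66.
m₂ = c^(d_q) mod q: c ≡ 54 (mod 79), and 54^67 mod 79 = 3.
h = q_inv·(m₁ − m₂) mod p = 61·(66 − 3) mod 73 = 47.
m = m₂ + h·q = 3 + 47·79 = 3716.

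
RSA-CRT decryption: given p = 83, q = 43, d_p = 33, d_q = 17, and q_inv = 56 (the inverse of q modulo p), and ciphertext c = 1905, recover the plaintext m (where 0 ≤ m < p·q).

m₁ = c^(d_p) mod p: c ≡ 79 (mod 83), and 79^33 mod 83 = 22.
m₂ = c^(d_q) mod q: c ≡ 13 (mod 43), and 13^17 mod 43 = 24.
h = q_inv·(m₁ − m₂) mod p = 56·(22 − 24) mod 83 = 54.
m = m₂ + h·q = 24 + 54·43 = 2346.

2346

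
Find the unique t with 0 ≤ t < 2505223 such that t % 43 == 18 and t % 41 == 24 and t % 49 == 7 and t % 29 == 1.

1542772

The moduli are pairwise coprime; N = 43·41·49·29 = 2505223.
N/43 = 58261; 58261 ≡ 39 (mod 43); 39·32 ≡ 1, so inverse 32.
N/41 = 61103; 61103 ≡ 13 (mod 41); 13·19 ≡ 1, so inverse 19.
N/49 = 51127; 51127 ≡ 20 (mod 49); 20·27 ≡ 1, so inverse 27.
N/29 = 86387; 86387 ≡ 25 (mod 29); 25·7 ≡ 1, so inverse 7.
t ≡ 18·58261·32 + 24·61103·19 + 7·51127·27 + 1·86387·7 = 71689016.
71689016 mod 2505223 = 1542772.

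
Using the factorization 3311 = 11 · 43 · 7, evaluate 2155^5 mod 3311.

846

Mod 11: 2155 ≡ 10; 10^5 ≡ 10 (mod 11).
Mod 43: 2155 ≡ 5; 5^5 ≡ 29 (mod 43).
Mod 7: 2155 ≡ 6; 6^5 ≡ 6 (mod 7).
Combine by CRT: x ≡ 10 (mod 11), x ≡ 29 (mod 43), x ≡ 6 (mod 7) ⇒ x ≡ 846 (mod 3311).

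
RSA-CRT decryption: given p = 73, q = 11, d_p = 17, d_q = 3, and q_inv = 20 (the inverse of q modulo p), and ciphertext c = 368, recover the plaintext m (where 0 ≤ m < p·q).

m₁ = c^(d_p) mod p: c ≡ 3 (mod 73), and 3^17 mod 73 = 24.
m₂ = c^(d_q) mod q: c ≡ 5 (mod 11), and 5^3 mod 11 = 4.
h = q_inv·(m₁ − m₂) mod p = 20·(24 − 4) mod 73 = 35.
m = m₂ + h·q = 4 + 35·11 = 389.

389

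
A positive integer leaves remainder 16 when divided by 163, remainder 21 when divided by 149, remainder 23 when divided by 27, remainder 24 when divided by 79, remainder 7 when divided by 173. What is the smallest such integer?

6962550395

The moduli are pairwise coprime; N = 163·149·27·79·173 = 8962121583.
N/163 = 54982341; 54982341 ≡ 159 (mod 163); 159·122 ≡ 1, so inverse 122.
N/149 = 60148467; 60148467 ≡ 147 (mod 149); 147·74 ≡ 1, so inverse 74.
N/27 = 331930429; 331930429 ≡ 16 (mod 27); 16·22 ≡ 1, so inverse 22.
N/79 = 113444577; 113444577 ≡ 24 (mod 79); 24·56 ≡ 1, so inverse 56.
N/173 = 51804171; 51804171 ≡ 13 (mod 173); 13·40 ≡ 1, so inverse 40.
k ≡ 16·54982341·122 + 21·60148467·74 + 23·331930429·22 + 24·113444577·56 + 7·51804171·40 = 535727723792.
535727723792 mod 8962121583 = 6962550395.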